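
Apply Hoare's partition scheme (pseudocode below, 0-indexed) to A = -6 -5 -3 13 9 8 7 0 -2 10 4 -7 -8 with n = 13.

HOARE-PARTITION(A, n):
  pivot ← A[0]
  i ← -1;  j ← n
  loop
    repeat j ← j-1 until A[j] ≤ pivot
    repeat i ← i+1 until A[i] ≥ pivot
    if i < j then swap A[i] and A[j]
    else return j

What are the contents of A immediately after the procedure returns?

-8 -7 -3 13 9 8 7 0 -2 10 4 -5 -6

pivot = A[0] = -6; i = -1, j = 13
j→12 (A[12]=-8≤-6), i→0 (A[0]=-6≥-6); i<j, swap → -8 -5 -3 13 9 8 7 0 -2 10 4 -7 -6
j→11 (A[11]=-7≤-6), i→1 (A[1]=-5≥-6); i<j, swap → -8 -7 -3 13 9 8 7 0 -2 10 4 -5 -6
j→1, i→2; i≥j, return j=1. A = -8 -7 -3 13 9 8 7 0 -2 10 4 -5 -6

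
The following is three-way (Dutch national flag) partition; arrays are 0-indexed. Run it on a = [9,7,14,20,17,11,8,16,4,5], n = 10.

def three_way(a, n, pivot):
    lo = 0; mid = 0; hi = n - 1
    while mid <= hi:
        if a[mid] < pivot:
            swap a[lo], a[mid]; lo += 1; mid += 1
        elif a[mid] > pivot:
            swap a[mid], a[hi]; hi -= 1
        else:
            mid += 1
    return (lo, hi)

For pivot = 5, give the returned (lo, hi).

lo=0 mid=0 hi=9
9>5: swap(0,9), hi=8 ⇒ [5,7,14,20,17,11,8,16,4,9]
5=5: mid=1
7>5: swap(1,8), hi=7 ⇒ [5,4,14,20,17,11,8,16,7,9]
4<5: swap(0,1), lo=1 mid=2 ⇒ [4,5,14,20,17,11,8,16,7,9]
14>5: swap(2,7), hi=6 ⇒ [4,5,16,20,17,11,8,14,7,9]
16>5: swap(2,6), hi=5 ⇒ [4,5,8,20,17,11,16,14,7,9]
8>5: swap(2,5), hi=4 ⇒ [4,5,11,20,17,8,16,14,7,9]
11>5: swap(2,4), hi=3 ⇒ [4,5,17,20,11,8,16,14,7,9]
17>5: swap(2,3), hi=2 ⇒ [4,5,20,17,11,8,16,14,7,9]
20>5: swap(2,2), hi=1 ⇒ [4,5,20,17,11,8,16,14,7,9]
done. lo=1 hi=1; a=[4,5,20,17,11,8,16,14,7,9]

(1, 1)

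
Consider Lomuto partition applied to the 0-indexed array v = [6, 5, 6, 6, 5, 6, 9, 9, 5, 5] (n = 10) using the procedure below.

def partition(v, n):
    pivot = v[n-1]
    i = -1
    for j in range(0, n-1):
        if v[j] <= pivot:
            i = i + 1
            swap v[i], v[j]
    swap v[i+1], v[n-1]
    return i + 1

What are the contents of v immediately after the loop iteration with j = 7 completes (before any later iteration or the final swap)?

pivot=5, i=-1
j=0: 6>5, skip
j=1: 5≤5, i=0, swap(0,1) ⇒ [5, 6, 6, 6, 5, 6, 9, 9, 5, 5]
j=2: 6>5, skip
j=3: 6>5, skip
j=4: 5≤5, i=1, swap(1,4) ⇒ [5, 5, 6, 6, 6, 6, 9, 9, 5, 5]
j=5: 6>5, skip
j=6: 9>5, skip
j=7: 9>5, skip
(after j=7) v = [5, 5, 6, 6, 6, 6, 9, 9, 5, 5]

[5, 5, 6, 6, 6, 6, 9, 9, 5, 5]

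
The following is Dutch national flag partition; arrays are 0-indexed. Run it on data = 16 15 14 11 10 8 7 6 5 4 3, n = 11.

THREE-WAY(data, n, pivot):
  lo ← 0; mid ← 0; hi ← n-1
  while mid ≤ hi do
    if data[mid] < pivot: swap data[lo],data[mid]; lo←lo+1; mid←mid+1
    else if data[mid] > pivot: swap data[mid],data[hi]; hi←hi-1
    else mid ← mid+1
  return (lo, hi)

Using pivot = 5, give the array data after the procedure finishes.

lo=0 mid=0 hi=10
16>5: swap(0,10), hi=9 ⇒ 3 15 14 11 10 8 7 6 5 4 16
3<5: swap(0,0), lo=1 mid=1 ⇒ 3 15 14 11 10 8 7 6 5 4 16
15>5: swap(1,9), hi=8 ⇒ 3 4 14 11 10 8 7 6 5 15 16
4<5: swap(1,1), lo=2 mid=2 ⇒ 3 4 14 11 10 8 7 6 5 15 16
14>5: swap(2,8), hi=7 ⇒ 3 4 5 11 10 8 7 6 14 15 16
5=5: mid=3
11>5: swap(3,7), hi=6 ⇒ 3 4 5 6 10 8 7 11 14 15 16
6>5: swap(3,6), hi=5 ⇒ 3 4 5 7 10 8 6 11 14 15 16
7>5: swap(3,5), hi=4 ⇒ 3 4 5 8 10 7 6 11 14 15 16
8>5: swap(3,4), hi=3 ⇒ 3 4 5 10 8 7 6 11 14 15 16
10>5: swap(3,3), hi=2 ⇒ 3 4 5 10 8 7 6 11 14 15 16
done. lo=2 hi=2; data=3 4 5 10 8 7 6 11 14 15 16

3 4 5 10 8 7 6 11 14 15 16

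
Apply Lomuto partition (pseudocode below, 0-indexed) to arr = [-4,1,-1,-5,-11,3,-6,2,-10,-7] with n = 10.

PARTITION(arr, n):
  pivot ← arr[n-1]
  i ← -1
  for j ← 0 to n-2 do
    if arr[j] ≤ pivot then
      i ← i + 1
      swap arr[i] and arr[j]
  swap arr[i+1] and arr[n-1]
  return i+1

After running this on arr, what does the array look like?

[-11,-10,-7,-5,-4,3,-6,2,1,-1]

pivot = arr[9] = -7; i = -1
j=0: arr[0]=-4 > -7 → no swap
j=1: arr[1]=1 > -7 → no swap
j=2: arr[2]=-1 > -7 → no swap
j=3: arr[3]=-5 > -7 → no swap
j=4: arr[4]=-11 ≤ -7 → i=0, swap arr[0],arr[4] → [-11,1,-1,-5,-4,3,-6,2,-10,-7]
j=5: arr[5]=3 > -7 → no swap
j=6: arr[6]=-6 > -7 → no swap
j=7: arr[7]=2 > -7 → no swap
j=8: arr[8]=-10 ≤ -7 → i=1, swap arr[1],arr[8] → [-11,-10,-1,-5,-4,3,-6,2,1,-7]
final swap arr[2],arr[9] → [-11,-10,-7,-5,-4,3,-6,2,1,-1]; return 2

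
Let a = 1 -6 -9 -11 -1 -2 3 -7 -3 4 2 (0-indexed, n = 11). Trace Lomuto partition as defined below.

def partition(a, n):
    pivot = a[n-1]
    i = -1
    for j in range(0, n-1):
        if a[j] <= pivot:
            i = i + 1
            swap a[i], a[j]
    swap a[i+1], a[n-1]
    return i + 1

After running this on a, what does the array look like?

pivot=2, i=-1
j=0: 1≤2, i=0, swap(0,0) ⇒ 1 -6 -9 -11 -1 -2 3 -7 -3 4 2
j=1: -6≤2, i=1, swap(1,1) ⇒ 1 -6 -9 -11 -1 -2 3 -7 -3 4 2
j=2: -9≤2, i=2, swap(2,2) ⇒ 1 -6 -9 -11 -1 -2 3 -7 -3 4 2
j=3: -11≤2, i=3, swap(3,3) ⇒ 1 -6 -9 -11 -1 -2 3 -7 -3 4 2
j=4: -1≤2, i=4, swap(4,4) ⇒ 1 -6 -9 -11 -1 -2 3 -7 -3 4 2
j=5: -2≤2, i=5, swap(5,5) ⇒ 1 -6 -9 -11 -1 -2 3 -7 -3 4 2
j=6: 3>2, skip
j=7: -7≤2, i=6, swap(6,7) ⇒ 1 -6 -9 -11 -1 -2 -7 3 -3 4 2
j=8: -3≤2, i=7, swap(7,8) ⇒ 1 -6 -9 -11 -1 -2 -7 -3 3 4 2
j=9: 4>2, skip
swap(8,10) ⇒ 1 -6 -9 -11 -1 -2 -7 -3 2 4 3; return 8

1 -6 -9 -11 -1 -2 -7 -3 2 4 3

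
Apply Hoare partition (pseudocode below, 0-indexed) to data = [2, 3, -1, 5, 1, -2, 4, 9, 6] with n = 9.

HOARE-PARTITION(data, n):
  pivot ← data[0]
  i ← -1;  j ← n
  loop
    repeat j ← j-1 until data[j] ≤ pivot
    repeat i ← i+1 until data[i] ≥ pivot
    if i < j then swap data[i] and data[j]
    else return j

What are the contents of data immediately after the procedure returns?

pivot = data[0] = 2; i = -1, j = 9
j→5 (data[5]=-2≤2), i→0 (data[0]=2≥2); i<j, swap → [-2, 3, -1, 5, 1, 2, 4, 9, 6]
j→4 (data[4]=1≤2), i→1 (data[1]=3≥2); i<j, swap → [-2, 1, -1, 5, 3, 2, 4, 9, 6]
j→2, i→3; i≥j, return j=2. data = [-2, 1, -1, 5, 3, 2, 4, 9, 6]

[-2, 1, -1, 5, 3, 2, 4, 9, 6]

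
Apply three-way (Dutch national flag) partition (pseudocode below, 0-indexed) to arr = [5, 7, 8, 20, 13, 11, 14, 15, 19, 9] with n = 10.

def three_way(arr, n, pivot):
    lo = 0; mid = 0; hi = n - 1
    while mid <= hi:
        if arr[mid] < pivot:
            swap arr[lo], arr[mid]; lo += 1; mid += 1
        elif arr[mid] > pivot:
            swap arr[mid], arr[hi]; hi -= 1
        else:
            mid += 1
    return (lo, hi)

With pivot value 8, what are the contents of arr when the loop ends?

lo=0 mid=0 hi=9
5<8: swap(0,0), lo=1 mid=1 ⇒ [5, 7, 8, 20, 13, 11, 14, 15, 19, 9]
7<8: swap(1,1), lo=2 mid=2 ⇒ [5, 7, 8, 20, 13, 11, 14, 15, 19, 9]
8=8: mid=3
20>8: swap(3,9), hi=8 ⇒ [5, 7, 8, 9, 13, 11, 14, 15, 19, 20]
9>8: swap(3,8), hi=7 ⇒ [5, 7, 8, 19, 13, 11, 14, 15, 9, 20]
19>8: swap(3,7), hi=6 ⇒ [5, 7, 8, 15, 13, 11, 14, 19, 9, 20]
15>8: swap(3,6), hi=5 ⇒ [5, 7, 8, 14, 13, 11, 15, 19, 9, 20]
14>8: swap(3,5), hi=4 ⇒ [5, 7, 8, 11, 13, 14, 15, 19, 9, 20]
11>8: swap(3,4), hi=3 ⇒ [5, 7, 8, 13, 11, 14, 15, 19, 9, 20]
13>8: swap(3,3), hi=2 ⇒ [5, 7, 8, 13, 11, 14, 15, 19, 9, 20]
done. lo=2 hi=2; arr=[5, 7, 8, 13, 11, 14, 15, 19, 9, 20]

[5, 7, 8, 13, 11, 14, 15, 19, 9, 20]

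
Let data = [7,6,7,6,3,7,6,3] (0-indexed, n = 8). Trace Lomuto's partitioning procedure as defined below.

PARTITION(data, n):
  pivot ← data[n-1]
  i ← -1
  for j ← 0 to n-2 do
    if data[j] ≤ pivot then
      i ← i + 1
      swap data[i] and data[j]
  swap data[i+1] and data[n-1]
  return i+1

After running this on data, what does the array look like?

[3,3,7,6,7,7,6,6]

pivot = data[7] = 3; i = -1
j=0: data[0]=7 > 3 → no swap
j=1: data[1]=6 > 3 → no swap
j=2: data[2]=7 > 3 → no swap
j=3: data[3]=6 > 3 → no swap
j=4: data[4]=3 ≤ 3 → i=0, swap data[0],data[4] → [3,6,7,6,7,7,6,3]
j=5: data[5]=7 > 3 → no swap
j=6: data[6]=6 > 3 → no swap
final swap data[1],data[7] → [3,3,7,6,7,7,6,6]; return 1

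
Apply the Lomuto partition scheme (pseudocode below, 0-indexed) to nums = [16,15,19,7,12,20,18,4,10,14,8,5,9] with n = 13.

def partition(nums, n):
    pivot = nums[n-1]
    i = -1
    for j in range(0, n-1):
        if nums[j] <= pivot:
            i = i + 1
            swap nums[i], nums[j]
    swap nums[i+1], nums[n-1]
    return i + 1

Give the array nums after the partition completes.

[7,4,8,5,9,20,18,15,10,14,19,16,12]

pivot=9, i=-1
j=0: 16>9, skip
j=1: 15>9, skip
j=2: 19>9, skip
j=3: 7≤9, i=0, swap(0,3) ⇒ [7,15,19,16,12,20,18,4,10,14,8,5,9]
j=4: 12>9, skip
j=5: 20>9, skip
j=6: 18>9, skip
j=7: 4≤9, i=1, swap(1,7) ⇒ [7,4,19,16,12,20,18,15,10,14,8,5,9]
j=8: 10>9, skip
j=9: 14>9, skip
j=10: 8≤9, i=2, swap(2,10) ⇒ [7,4,8,16,12,20,18,15,10,14,19,5,9]
j=11: 5≤9, i=3, swap(3,11) ⇒ [7,4,8,5,12,20,18,15,10,14,19,16,9]
swap(4,12) ⇒ [7,4,8,5,9,20,18,15,10,14,19,16,12]; return 4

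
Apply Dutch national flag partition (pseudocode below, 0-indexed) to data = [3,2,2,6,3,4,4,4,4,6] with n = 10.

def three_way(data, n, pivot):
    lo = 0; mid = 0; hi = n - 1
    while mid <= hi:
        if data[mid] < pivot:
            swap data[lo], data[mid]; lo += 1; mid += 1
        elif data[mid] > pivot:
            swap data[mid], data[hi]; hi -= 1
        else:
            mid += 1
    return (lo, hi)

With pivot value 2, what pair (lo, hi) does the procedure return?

(0, 1)

lo=0 mid=0 hi=9
3>2: swap(0,9), hi=8 ⇒ [6,2,2,6,3,4,4,4,4,3]
6>2: swap(0,8), hi=7 ⇒ [4,2,2,6,3,4,4,4,6,3]
4>2: swap(0,7), hi=6 ⇒ [4,2,2,6,3,4,4,4,6,3]
4>2: swap(0,6), hi=5 ⇒ [4,2,2,6,3,4,4,4,6,3]
4>2: swap(0,5), hi=4 ⇒ [4,2,2,6,3,4,4,4,6,3]
4>2: swap(0,4), hi=3 ⇒ [3,2,2,6,4,4,4,4,6,3]
3>2: swap(0,3), hi=2 ⇒ [6,2,2,3,4,4,4,4,6,3]
6>2: swap(0,2), hi=1 ⇒ [2,2,6,3,4,4,4,4,6,3]
2=2: mid=1
2=2: mid=2
done. lo=0 hi=1; data=[2,2,6,3,4,4,4,4,6,3]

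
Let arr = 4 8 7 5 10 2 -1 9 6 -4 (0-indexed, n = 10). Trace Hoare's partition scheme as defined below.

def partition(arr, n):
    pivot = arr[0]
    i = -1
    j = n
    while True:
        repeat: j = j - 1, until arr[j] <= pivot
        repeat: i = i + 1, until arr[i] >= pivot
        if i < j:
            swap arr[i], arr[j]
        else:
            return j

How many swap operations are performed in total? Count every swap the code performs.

pivot=4
j stops at 9 (-4), i stops at 0 (4); swap ⇒ -4 8 7 5 10 2 -1 9 6 4
j stops at 6 (-1), i stops at 1 (8); swap ⇒ -4 -1 7 5 10 2 8 9 6 4
j stops at 5 (2), i stops at 2 (7); swap ⇒ -4 -1 2 5 10 7 8 9 6 4
j stops at 2, i stops at 3; i≥j ⇒ return 2. arr=-4 -1 2 5 10 7 8 9 6 4

3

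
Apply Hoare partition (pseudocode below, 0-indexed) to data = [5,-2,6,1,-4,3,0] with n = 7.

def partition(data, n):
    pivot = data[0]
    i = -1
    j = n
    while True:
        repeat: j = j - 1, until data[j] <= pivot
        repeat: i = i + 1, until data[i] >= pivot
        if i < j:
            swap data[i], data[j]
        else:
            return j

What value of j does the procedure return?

4

pivot=5
j stops at 6 (0), i stops at 0 (5); swap ⇒ [0,-2,6,1,-4,3,5]
j stops at 5 (3), i stops at 2 (6); swap ⇒ [0,-2,3,1,-4,6,5]
j stops at 4, i stops at 5; i≥j ⇒ return 4. data=[0,-2,3,1,-4,6,5]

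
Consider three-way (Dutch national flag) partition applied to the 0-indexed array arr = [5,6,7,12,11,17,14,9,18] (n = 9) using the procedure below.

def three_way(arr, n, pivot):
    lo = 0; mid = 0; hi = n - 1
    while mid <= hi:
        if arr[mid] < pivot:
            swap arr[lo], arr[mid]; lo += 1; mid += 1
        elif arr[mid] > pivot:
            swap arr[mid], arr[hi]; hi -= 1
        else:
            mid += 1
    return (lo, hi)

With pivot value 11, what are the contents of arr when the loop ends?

[5,6,7,9,11,14,17,18,12]

pivot = 11; lo=0, mid=0, hi=8
arr[mid]=5<11: swap arr[0],arr[0]; lo=1,mid=1 → [5,6,7,12,11,17,14,9,18]
arr[mid]=6<11: swap arr[1],arr[1]; lo=2,mid=2 → [5,6,7,12,11,17,14,9,18]
arr[mid]=7<11: swap arr[2],arr[2]; lo=3,mid=3 → [5,6,7,12,11,17,14,9,18]
arr[mid]=12>11: swap arr[3],arr[8]; hi=7 → [5,6,7,18,11,17,14,9,12]
arr[mid]=18>11: swap arr[3],arr[7]; hi=6 → [5,6,7,9,11,17,14,18,12]
arr[mid]=9<11: swap arr[3],arr[3]; lo=4,mid=4 → [5,6,7,9,11,17,14,18,12]
arr[mid]=11=11: mid=5
arr[mid]=17>11: swap arr[5],arr[6]; hi=5 → [5,6,7,9,11,14,17,18,12]
arr[mid]=14>11: swap arr[5],arr[5]; hi=4 → [5,6,7,9,11,14,17,18,12]
end: lo=4, hi=4; arr = [5,6,7,9,11,14,17,18,12]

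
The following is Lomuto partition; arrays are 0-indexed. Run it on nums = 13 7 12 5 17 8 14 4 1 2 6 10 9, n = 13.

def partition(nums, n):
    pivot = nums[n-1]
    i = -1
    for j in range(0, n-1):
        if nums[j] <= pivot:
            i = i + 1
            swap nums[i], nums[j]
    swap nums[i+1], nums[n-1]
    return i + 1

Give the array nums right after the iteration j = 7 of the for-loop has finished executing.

pivot=9, i=-1
j=0: 13>9, skip
j=1: 7≤9, i=0, swap(0,1) ⇒ 7 13 12 5 17 8 14 4 1 2 6 10 9
j=2: 12>9, skip
j=3: 5≤9, i=1, swap(1,3) ⇒ 7 5 12 13 17 8 14 4 1 2 6 10 9
j=4: 17>9, skip
j=5: 8≤9, i=2, swap(2,5) ⇒ 7 5 8 13 17 12 14 4 1 2 6 10 9
j=6: 14>9, skip
j=7: 4≤9, i=3, swap(3,7) ⇒ 7 5 8 4 17 12 14 13 1 2 6 10 9
(after j=7) nums = 7 5 8 4 17 12 14 13 1 2 6 10 9

7 5 8 4 17 12 14 13 1 2 6 10 9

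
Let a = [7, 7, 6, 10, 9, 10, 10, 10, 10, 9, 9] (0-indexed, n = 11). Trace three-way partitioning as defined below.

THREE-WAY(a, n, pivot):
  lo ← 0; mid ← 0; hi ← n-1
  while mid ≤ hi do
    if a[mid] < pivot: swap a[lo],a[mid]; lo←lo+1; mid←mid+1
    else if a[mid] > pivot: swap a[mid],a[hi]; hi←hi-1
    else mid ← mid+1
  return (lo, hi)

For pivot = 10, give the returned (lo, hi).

lo=0 mid=0 hi=10
7<10: swap(0,0), lo=1 mid=1 ⇒ [7, 7, 6, 10, 9, 10, 10, 10, 10, 9, 9]
7<10: swap(1,1), lo=2 mid=2 ⇒ [7, 7, 6, 10, 9, 10, 10, 10, 10, 9, 9]
6<10: swap(2,2), lo=3 mid=3 ⇒ [7, 7, 6, 10, 9, 10, 10, 10, 10, 9, 9]
10=10: mid=4
9<10: swap(3,4), lo=4 mid=5 ⇒ [7, 7, 6, 9, 10, 10, 10, 10, 10, 9, 9]
10=10: mid=6
10=10: mid=7
10=10: mid=8
10=10: mid=9
9<10: swap(4,9), lo=5 mid=10 ⇒ [7, 7, 6, 9, 9, 10, 10, 10, 10, 10, 9]
9<10: swap(5,10), lo=6 mid=11 ⇒ [7, 7, 6, 9, 9, 9, 10, 10, 10, 10, 10]
done. lo=6 hi=10; a=[7, 7, 6, 9, 9, 9, 10, 10, 10, 10, 10]

(6, 10)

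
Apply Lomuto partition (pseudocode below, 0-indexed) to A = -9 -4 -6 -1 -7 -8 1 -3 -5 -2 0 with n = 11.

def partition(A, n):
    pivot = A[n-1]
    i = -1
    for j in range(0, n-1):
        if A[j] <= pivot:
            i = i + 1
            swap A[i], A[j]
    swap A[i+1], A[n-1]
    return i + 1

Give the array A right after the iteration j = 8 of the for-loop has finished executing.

-9 -4 -6 -1 -7 -8 -3 -5 1 -2 0

pivot = A[10] = 0; i = -1
j=0: A[0]=-9 ≤ 0 → i=0, swap A[0],A[0] (no change) → -9 -4 -6 -1 -7 -8 1 -3 -5 -2 0
j=1: A[1]=-4 ≤ 0 → i=1, swap A[1],A[1] (no change) → -9 -4 -6 -1 -7 -8 1 -3 -5 -2 0
j=2: A[2]=-6 ≤ 0 → i=2, swap A[2],A[2] (no change) → -9 -4 -6 -1 -7 -8 1 -3 -5 -2 0
j=3: A[3]=-1 ≤ 0 → i=3, swap A[3],A[3] (no change) → -9 -4 -6 -1 -7 -8 1 -3 -5 -2 0
j=4: A[4]=-7 ≤ 0 → i=4, swap A[4],A[4] (no change) → -9 -4 -6 -1 -7 -8 1 -3 -5 -2 0
j=5: A[5]=-8 ≤ 0 → i=5, swap A[5],A[5] (no change) → -9 -4 -6 -1 -7 -8 1 -3 -5 -2 0
j=6: A[6]=1 > 0 → no swap
j=7: A[7]=-3 ≤ 0 → i=6, swap A[6],A[7] → -9 -4 -6 -1 -7 -8 -3 1 -5 -2 0
j=8: A[8]=-5 ≤ 0 → i=7, swap A[7],A[8] → -9 -4 -6 -1 -7 -8 -3 -5 1 -2 0
(after j=8) A = -9 -4 -6 -1 -7 -8 -3 -5 1 -2 0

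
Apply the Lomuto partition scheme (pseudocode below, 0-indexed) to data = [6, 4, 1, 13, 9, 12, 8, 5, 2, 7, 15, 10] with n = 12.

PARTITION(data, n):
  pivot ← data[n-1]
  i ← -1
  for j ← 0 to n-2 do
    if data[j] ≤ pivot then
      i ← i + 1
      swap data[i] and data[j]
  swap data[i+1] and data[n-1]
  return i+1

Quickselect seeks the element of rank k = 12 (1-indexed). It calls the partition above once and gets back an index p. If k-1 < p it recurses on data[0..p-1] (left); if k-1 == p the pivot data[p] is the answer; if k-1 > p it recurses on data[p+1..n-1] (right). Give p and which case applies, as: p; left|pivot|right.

8; right

pivot=10, i=-1
j=0: 6≤10, i=0, swap(0,0) ⇒ [6, 4, 1, 13, 9, 12, 8, 5, 2, 7, 15, 10]
j=1: 4≤10, i=1, swap(1,1) ⇒ [6, 4, 1, 13, 9, 12, 8, 5, 2, 7, 15, 10]
j=2: 1≤10, i=2, swap(2,2) ⇒ [6, 4, 1, 13, 9, 12, 8, 5, 2, 7, 15, 10]
j=3: 13>10, skip
j=4: 9≤10, i=3, swap(3,4) ⇒ [6, 4, 1, 9, 13, 12, 8, 5, 2, 7, 15, 10]
j=5: 12>10, skip
j=6: 8≤10, i=4, swap(4,6) ⇒ [6, 4, 1, 9, 8, 12, 13, 5, 2, 7, 15, 10]
j=7: 5≤10, i=5, swap(5,7) ⇒ [6, 4, 1, 9, 8, 5, 13, 12, 2, 7, 15, 10]
j=8: 2≤10, i=6, swap(6,8) ⇒ [6, 4, 1, 9, 8, 5, 2, 12, 13, 7, 15, 10]
j=9: 7≤10, i=7, swap(7,9) ⇒ [6, 4, 1, 9, 8, 5, 2, 7, 13, 12, 15, 10]
j=10: 15>10, skip
swap(8,11) ⇒ [6, 4, 1, 9, 8, 5, 2, 7, 10, 12, 15, 13]; return 8
p = 8; k-1 = 11 > 8 ⇒ right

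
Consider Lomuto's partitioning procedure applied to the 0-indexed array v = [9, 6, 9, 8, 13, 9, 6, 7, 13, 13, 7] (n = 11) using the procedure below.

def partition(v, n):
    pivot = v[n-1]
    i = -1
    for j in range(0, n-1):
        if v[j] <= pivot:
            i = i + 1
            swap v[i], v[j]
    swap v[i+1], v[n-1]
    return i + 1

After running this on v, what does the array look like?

[6, 6, 7, 7, 13, 9, 9, 9, 13, 13, 8]

pivot = v[10] = 7; i = -1
j=0: v[0]=9 > 7 → no swap
j=1: v[1]=6 ≤ 7 → i=0, swap v[0],v[1] → [6, 9, 9, 8, 13, 9, 6, 7, 13, 13, 7]
j=2: v[2]=9 > 7 → no swap
j=3: v[3]=8 > 7 → no swap
j=4: v[4]=13 > 7 → no swap
j=5: v[5]=9 > 7 → no swap
j=6: v[6]=6 ≤ 7 → i=1, swap v[1],v[6] → [6, 6, 9, 8, 13, 9, 9, 7, 13, 13, 7]
j=7: v[7]=7 ≤ 7 → i=2, swap v[2],v[7] → [6, 6, 7, 8, 13, 9, 9, 9, 13, 13, 7]
j=8: v[8]=13 > 7 → no swap
j=9: v[9]=13 > 7 → no swap
final swap v[3],v[10] → [6, 6, 7, 7, 13, 9, 9, 9, 13, 13, 8]; return 3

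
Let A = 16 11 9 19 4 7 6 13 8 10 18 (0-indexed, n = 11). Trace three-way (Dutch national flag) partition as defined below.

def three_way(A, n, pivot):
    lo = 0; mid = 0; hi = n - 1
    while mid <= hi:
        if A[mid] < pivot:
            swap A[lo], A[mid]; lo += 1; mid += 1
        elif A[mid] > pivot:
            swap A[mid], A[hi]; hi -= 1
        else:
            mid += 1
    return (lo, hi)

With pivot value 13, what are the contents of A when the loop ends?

pivot = 13; lo=0, mid=0, hi=10
A[mid]=16>13: swap A[0],A[10]; hi=9 → 18 11 9 19 4 7 6 13 8 10 16
A[mid]=18>13: swap A[0],A[9]; hi=8 → 10 11 9 19 4 7 6 13 8 18 16
A[mid]=10<13: swap A[0],A[0]; lo=1,mid=1 → 10 11 9 19 4 7 6 13 8 18 16
A[mid]=11<13: swap A[1],A[1]; lo=2,mid=2 → 10 11 9 19 4 7 6 13 8 18 16
A[mid]=9<13: swap A[2],A[2]; lo=3,mid=3 → 10 11 9 19 4 7 6 13 8 18 16
A[mid]=19>13: swap A[3],A[8]; hi=7 → 10 11 9 8 4 7 6 13 19 18 16
A[mid]=8<13: swap A[3],A[3]; lo=4,mid=4 → 10 11 9 8 4 7 6 13 19 18 16
A[mid]=4<13: swap A[4],A[4]; lo=5,mid=5 → 10 11 9 8 4 7 6 13 19 18 16
A[mid]=7<13: swap A[5],A[5]; lo=6,mid=6 → 10 11 9 8 4 7 6 13 19 18 16
A[mid]=6<13: swap A[6],A[6]; lo=7,mid=7 → 10 11 9 8 4 7 6 13 19 18 16
A[mid]=13=13: mid=8
end: lo=7, hi=7; A = 10 11 9 8 4 7 6 13 19 18 16

10 11 9 8 4 7 6 13 19 18 16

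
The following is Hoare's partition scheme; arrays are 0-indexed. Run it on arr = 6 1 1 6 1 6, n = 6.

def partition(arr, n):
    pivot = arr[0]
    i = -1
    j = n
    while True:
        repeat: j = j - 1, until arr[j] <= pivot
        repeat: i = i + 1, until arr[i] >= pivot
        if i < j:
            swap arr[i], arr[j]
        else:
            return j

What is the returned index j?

pivot = arr[0] = 6; i = -1, j = 6
j→5 (arr[5]=6≤6), i→0 (arr[0]=6≥6); i<j, swap → 6 1 1 6 1 6
j→4 (arr[4]=1≤6), i→3 (arr[3]=6≥6); i<j, swap → 6 1 1 1 6 6
j→3, i→4; i≥j, return j=3. arr = 6 1 1 1 6 6

3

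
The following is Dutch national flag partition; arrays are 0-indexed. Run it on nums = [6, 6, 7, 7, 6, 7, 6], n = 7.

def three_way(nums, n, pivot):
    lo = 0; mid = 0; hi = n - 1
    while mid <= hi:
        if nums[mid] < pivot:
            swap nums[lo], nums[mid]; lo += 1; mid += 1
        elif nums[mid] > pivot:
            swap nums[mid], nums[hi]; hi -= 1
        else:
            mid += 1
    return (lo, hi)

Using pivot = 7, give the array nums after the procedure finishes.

pivot = 7; lo=0, mid=0, hi=6
nums[mid]=6<7: swap nums[0],nums[0]; lo=1,mid=1 → [6, 6, 7, 7, 6, 7, 6]
nums[mid]=6<7: swap nums[1],nums[1]; lo=2,mid=2 → [6, 6, 7, 7, 6, 7, 6]
nums[mid]=7=7: mid=3
nums[mid]=7=7: mid=4
nums[mid]=6<7: swap nums[2],nums[4]; lo=3,mid=5 → [6, 6, 6, 7, 7, 7, 6]
nums[mid]=7=7: mid=6
nums[mid]=6<7: swap nums[3],nums[6]; lo=4,mid=7 → [6, 6, 6, 6, 7, 7, 7]
end: lo=4, hi=6; nums = [6, 6, 6, 6, 7, 7, 7]

[6, 6, 6, 6, 7, 7, 7]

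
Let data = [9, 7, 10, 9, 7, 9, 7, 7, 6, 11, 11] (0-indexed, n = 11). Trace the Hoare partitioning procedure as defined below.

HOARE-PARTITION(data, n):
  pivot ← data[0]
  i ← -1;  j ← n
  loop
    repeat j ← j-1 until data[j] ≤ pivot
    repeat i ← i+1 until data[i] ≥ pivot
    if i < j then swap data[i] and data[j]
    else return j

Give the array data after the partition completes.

pivot=9
j stops at 8 (6), i stops at 0 (9); swap ⇒ [6, 7, 10, 9, 7, 9, 7, 7, 9, 11, 11]
j stops at 7 (7), i stops at 2 (10); swap ⇒ [6, 7, 7, 9, 7, 9, 7, 10, 9, 11, 11]
j stops at 6 (7), i stops at 3 (9); swap ⇒ [6, 7, 7, 7, 7, 9, 9, 10, 9, 11, 11]
j stops at 5, i stops at 5; i≥j ⇒ return 5. data=[6, 7, 7, 7, 7, 9, 9, 10, 9, 11, 11]

[6, 7, 7, 7, 7, 9, 9, 10, 9, 11, 11]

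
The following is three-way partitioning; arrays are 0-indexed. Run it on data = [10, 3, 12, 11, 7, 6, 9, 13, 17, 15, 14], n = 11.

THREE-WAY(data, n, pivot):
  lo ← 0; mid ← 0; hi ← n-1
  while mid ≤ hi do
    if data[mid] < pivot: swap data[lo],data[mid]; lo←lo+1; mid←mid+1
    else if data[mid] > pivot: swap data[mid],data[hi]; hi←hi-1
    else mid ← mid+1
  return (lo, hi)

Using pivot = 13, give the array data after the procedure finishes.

pivot = 13; lo=0, mid=0, hi=10
data[mid]=10<13: swap data[0],data[0]; lo=1,mid=1 → [10, 3, 12, 11, 7, 6, 9, 13, 17, 15, 14]
data[mid]=3<13: swap data[1],data[1]; lo=2,mid=2 → [10, 3, 12, 11, 7, 6, 9, 13, 17, 15, 14]
data[mid]=12<13: swap data[2],data[2]; lo=3,mid=3 → [10, 3, 12, 11, 7, 6, 9, 13, 17, 15, 14]
data[mid]=11<13: swap data[3],data[3]; lo=4,mid=4 → [10, 3, 12, 11, 7, 6, 9, 13, 17, 15, 14]
data[mid]=7<13: swap data[4],data[4]; lo=5,mid=5 → [10, 3, 12, 11, 7, 6, 9, 13, 17, 15, 14]
data[mid]=6<13: swap data[5],data[5]; lo=6,mid=6 → [10, 3, 12, 11, 7, 6, 9, 13, 17, 15, 14]
data[mid]=9<13: swap data[6],data[6]; lo=7,mid=7 → [10, 3, 12, 11, 7, 6, 9, 13, 17, 15, 14]
data[mid]=13=13: mid=8
data[mid]=17>13: swap data[8],data[10]; hi=9 → [10, 3, 12, 11, 7, 6, 9, 13, 14, 15, 17]
data[mid]=14>13: swap data[8],data[9]; hi=8 → [10, 3, 12, 11, 7, 6, 9, 13, 15, 14, 17]
data[mid]=15>13: swap data[8],data[8]; hi=7 → [10, 3, 12, 11, 7, 6, 9, 13, 15, 14, 17]
end: lo=7, hi=7; data = [10, 3, 12, 11, 7, 6, 9, 13, 15, 14, 17]

[10, 3, 12, 11, 7, 6, 9, 13, 15, 14, 17]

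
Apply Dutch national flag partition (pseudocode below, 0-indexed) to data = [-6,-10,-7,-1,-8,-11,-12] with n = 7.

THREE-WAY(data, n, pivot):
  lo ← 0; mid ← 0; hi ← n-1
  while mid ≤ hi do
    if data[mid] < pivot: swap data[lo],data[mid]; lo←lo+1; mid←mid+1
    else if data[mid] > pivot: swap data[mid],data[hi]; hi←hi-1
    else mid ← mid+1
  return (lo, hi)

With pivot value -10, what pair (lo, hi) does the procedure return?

pivot = -10; lo=0, mid=0, hi=6
data[mid]=-6>-10: swap data[0],data[6]; hi=5 → [-12,-10,-7,-1,-8,-11,-6]
data[mid]=-12<-10: swap data[0],data[0]; lo=1,mid=1 → [-12,-10,-7,-1,-8,-11,-6]
data[mid]=-10=-10: mid=2
data[mid]=-7>-10: swap data[2],data[5]; hi=4 → [-12,-10,-11,-1,-8,-7,-6]
data[mid]=-11<-10: swap data[1],data[2]; lo=2,mid=3 → [-12,-11,-10,-1,-8,-7,-6]
data[mid]=-1>-10: swap data[3],data[4]; hi=3 → [-12,-11,-10,-8,-1,-7,-6]
data[mid]=-8>-10: swap data[3],data[3]; hi=2 → [-12,-11,-10,-8,-1,-7,-6]
end: lo=2, hi=2; data = [-12,-11,-10,-8,-1,-7,-6]

(2, 2)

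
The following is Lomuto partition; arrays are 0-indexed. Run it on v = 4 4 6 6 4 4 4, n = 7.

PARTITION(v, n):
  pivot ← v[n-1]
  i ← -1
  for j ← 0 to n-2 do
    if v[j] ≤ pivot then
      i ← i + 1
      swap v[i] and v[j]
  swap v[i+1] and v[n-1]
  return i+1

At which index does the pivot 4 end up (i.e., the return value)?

4

pivot = v[6] = 4; i = -1
j=0: v[0]=4 ≤ 4 → i=0, swap v[0],v[0] (no change) → 4 4 6 6 4 4 4
j=1: v[1]=4 ≤ 4 → i=1, swap v[1],v[1] (no change) → 4 4 6 6 4 4 4
j=2: v[2]=6 > 4 → no swap
j=3: v[3]=6 > 4 → no swap
j=4: v[4]=4 ≤ 4 → i=2, swap v[2],v[4] → 4 4 4 6 6 4 4
j=5: v[5]=4 ≤ 4 → i=3, swap v[3],v[5] → 4 4 4 4 6 6 4
final swap v[4],v[6] → 4 4 4 4 4 6 6; return 4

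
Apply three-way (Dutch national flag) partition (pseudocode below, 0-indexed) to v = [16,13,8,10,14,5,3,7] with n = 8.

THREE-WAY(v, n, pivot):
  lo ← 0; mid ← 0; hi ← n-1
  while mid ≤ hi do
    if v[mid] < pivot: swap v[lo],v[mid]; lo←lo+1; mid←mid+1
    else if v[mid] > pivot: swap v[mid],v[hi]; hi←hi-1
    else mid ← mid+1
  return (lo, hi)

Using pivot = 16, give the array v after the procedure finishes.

pivot = 16; lo=0, mid=0, hi=7
v[mid]=16=16: mid=1
v[mid]=13<16: swap v[0],v[1]; lo=1,mid=2 → [13,16,8,10,14,5,3,7]
v[mid]=8<16: swap v[1],v[2]; lo=2,mid=3 → [13,8,16,10,14,5,3,7]
v[mid]=10<16: swap v[2],v[3]; lo=3,mid=4 → [13,8,10,16,14,5,3,7]
v[mid]=14<16: swap v[3],v[4]; lo=4,mid=5 → [13,8,10,14,16,5,3,7]
v[mid]=5<16: swap v[4],v[5]; lo=5,mid=6 → [13,8,10,14,5,16,3,7]
v[mid]=3<16: swap v[5],v[6]; lo=6,mid=7 → [13,8,10,14,5,3,16,7]
v[mid]=7<16: swap v[6],v[7]; lo=7,mid=8 → [13,8,10,14,5,3,7,16]
end: lo=7, hi=7; v = [13,8,10,14,5,3,7,16]

[13,8,10,14,5,3,7,16]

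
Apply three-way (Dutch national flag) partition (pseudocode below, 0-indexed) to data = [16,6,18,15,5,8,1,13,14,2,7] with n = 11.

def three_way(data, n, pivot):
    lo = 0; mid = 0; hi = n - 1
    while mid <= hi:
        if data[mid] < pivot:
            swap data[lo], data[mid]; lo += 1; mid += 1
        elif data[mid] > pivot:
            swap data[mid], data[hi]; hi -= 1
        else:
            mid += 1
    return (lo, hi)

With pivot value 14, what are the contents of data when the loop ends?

pivot = 14; lo=0, mid=0, hi=10
data[mid]=16>14: swap data[0],data[10]; hi=9 → [7,6,18,15,5,8,1,13,14,2,16]
data[mid]=7<14: swap data[0],data[0]; lo=1,mid=1 → [7,6,18,15,5,8,1,13,14,2,16]
data[mid]=6<14: swap data[1],data[1]; lo=2,mid=2 → [7,6,18,15,5,8,1,13,14,2,16]
data[mid]=18>14: swap data[2],data[9]; hi=8 → [7,6,2,15,5,8,1,13,14,18,16]
data[mid]=2<14: swap data[2],data[2]; lo=3,mid=3 → [7,6,2,15,5,8,1,13,14,18,16]
data[mid]=15>14: swap data[3],data[8]; hi=7 → [7,6,2,14,5,8,1,13,15,18,16]
data[mid]=14=14: mid=4
data[mid]=5<14: swap data[3],data[4]; lo=4,mid=5 → [7,6,2,5,14,8,1,13,15,18,16]
data[mid]=8<14: swap data[4],data[5]; lo=5,mid=6 → [7,6,2,5,8,14,1,13,15,18,16]
data[mid]=1<14: swap data[5],data[6]; lo=6,mid=7 → [7,6,2,5,8,1,14,13,15,18,16]
data[mid]=13<14: swap data[6],data[7]; lo=7,mid=8 → [7,6,2,5,8,1,13,14,15,18,16]
end: lo=7, hi=7; data = [7,6,2,5,8,1,13,14,15,18,16]

[7,6,2,5,8,1,13,14,15,18,16]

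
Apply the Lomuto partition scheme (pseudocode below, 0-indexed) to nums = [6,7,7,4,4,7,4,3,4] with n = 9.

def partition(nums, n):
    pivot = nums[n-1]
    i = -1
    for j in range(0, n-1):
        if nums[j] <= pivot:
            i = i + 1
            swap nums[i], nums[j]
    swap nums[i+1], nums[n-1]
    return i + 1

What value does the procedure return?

4

pivot=4, i=-1
j=0: 6>4, skip
j=1: 7>4, skip
j=2: 7>4, skip
j=3: 4≤4, i=0, swap(0,3) ⇒ [4,7,7,6,4,7,4,3,4]
j=4: 4≤4, i=1, swap(1,4) ⇒ [4,4,7,6,7,7,4,3,4]
j=5: 7>4, skip
j=6: 4≤4, i=2, swap(2,6) ⇒ [4,4,4,6,7,7,7,3,4]
j=7: 3≤4, i=3, swap(3,7) ⇒ [4,4,4,3,7,7,7,6,4]
swap(4,8) ⇒ [4,4,4,3,4,7,7,6,7]; return 4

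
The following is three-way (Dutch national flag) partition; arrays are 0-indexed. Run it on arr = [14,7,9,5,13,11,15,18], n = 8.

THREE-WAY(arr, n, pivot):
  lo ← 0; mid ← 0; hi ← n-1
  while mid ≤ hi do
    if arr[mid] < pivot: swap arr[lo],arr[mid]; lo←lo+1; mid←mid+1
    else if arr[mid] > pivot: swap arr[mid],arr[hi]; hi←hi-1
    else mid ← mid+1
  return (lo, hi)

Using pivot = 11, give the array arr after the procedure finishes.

lo=0 mid=0 hi=7
14>11: swap(0,7), hi=6 ⇒ [18,7,9,5,13,11,15,14]
18>11: swap(0,6), hi=5 ⇒ [15,7,9,5,13,11,18,14]
15>11: swap(0,5), hi=4 ⇒ [11,7,9,5,13,15,18,14]
11=11: mid=1
7<11: swap(0,1), lo=1 mid=2 ⇒ [7,11,9,5,13,15,18,14]
9<11: swap(1,2), lo=2 mid=3 ⇒ [7,9,11,5,13,15,18,14]
5<11: swap(2,3), lo=3 mid=4 ⇒ [7,9,5,11,13,15,18,14]
13>11: swap(4,4), hi=3 ⇒ [7,9,5,11,13,15,18,14]
done. lo=3 hi=3; arr=[7,9,5,11,13,15,18,14]

[7,9,5,11,13,15,18,14]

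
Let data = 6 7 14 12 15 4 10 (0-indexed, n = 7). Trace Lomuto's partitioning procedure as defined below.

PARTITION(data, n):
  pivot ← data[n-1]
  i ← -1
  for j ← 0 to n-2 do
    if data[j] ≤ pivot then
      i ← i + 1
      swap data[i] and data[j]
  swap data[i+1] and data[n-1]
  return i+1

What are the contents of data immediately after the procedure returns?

6 7 4 10 15 14 12

pivot = data[6] = 10; i = -1
j=0: data[0]=6 ≤ 10 → i=0, swap data[0],data[0] (no change) → 6 7 14 12 15 4 10
j=1: data[1]=7 ≤ 10 → i=1, swap data[1],data[1] (no change) → 6 7 14 12 15 4 10
j=2: data[2]=14 > 10 → no swap
j=3: data[3]=12 > 10 → no swap
j=4: data[4]=15 > 10 → no swap
j=5: data[5]=4 ≤ 10 → i=2, swap data[2],data[5] → 6 7 4 12 15 14 10
final swap data[3],data[6] → 6 7 4 10 15 14 12; return 3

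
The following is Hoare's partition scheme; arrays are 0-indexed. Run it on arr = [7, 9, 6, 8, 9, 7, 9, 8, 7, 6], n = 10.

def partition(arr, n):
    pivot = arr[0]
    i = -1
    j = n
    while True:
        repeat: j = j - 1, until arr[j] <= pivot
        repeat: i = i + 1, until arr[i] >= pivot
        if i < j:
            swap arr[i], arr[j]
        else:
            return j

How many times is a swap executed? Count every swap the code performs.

pivot = arr[0] = 7; i = -1, j = 10
j→9 (arr[9]=6≤7), i→0 (arr[0]=7≥7); i<j, swap → [6, 9, 6, 8, 9, 7, 9, 8, 7, 7]
j→8 (arr[8]=7≤7), i→1 (arr[1]=9≥7); i<j, swap → [6, 7, 6, 8, 9, 7, 9, 8, 9, 7]
j→5 (arr[5]=7≤7), i→3 (arr[3]=8≥7); i<j, swap → [6, 7, 6, 7, 9, 8, 9, 8, 9, 7]
j→3, i→4; i≥j, return j=3. arr = [6, 7, 6, 7, 9, 8, 9, 8, 9, 7]

3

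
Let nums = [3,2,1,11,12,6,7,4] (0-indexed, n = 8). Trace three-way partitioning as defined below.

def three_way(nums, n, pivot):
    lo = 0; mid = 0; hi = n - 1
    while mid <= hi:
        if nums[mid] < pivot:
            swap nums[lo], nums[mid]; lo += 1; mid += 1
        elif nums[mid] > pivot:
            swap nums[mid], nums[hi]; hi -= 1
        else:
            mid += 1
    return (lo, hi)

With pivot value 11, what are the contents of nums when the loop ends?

lo=0 mid=0 hi=7
3<11: swap(0,0), lo=1 mid=1 ⇒ [3,2,1,11,12,6,7,4]
2<11: swap(1,1), lo=2 mid=2 ⇒ [3,2,1,11,12,6,7,4]
1<11: swap(2,2), lo=3 mid=3 ⇒ [3,2,1,11,12,6,7,4]
11=11: mid=4
12>11: swap(4,7), hi=6 ⇒ [3,2,1,11,4,6,7,12]
4<11: swap(3,4), lo=4 mid=5 ⇒ [3,2,1,4,11,6,7,12]
6<11: swap(4,5), lo=5 mid=6 ⇒ [3,2,1,4,6,11,7,12]
7<11: swap(5,6), lo=6 mid=7 ⇒ [3,2,1,4,6,7,11,12]
done. lo=6 hi=6; nums=[3,2,1,4,6,7,11,12]

[3,2,1,4,6,7,11,12]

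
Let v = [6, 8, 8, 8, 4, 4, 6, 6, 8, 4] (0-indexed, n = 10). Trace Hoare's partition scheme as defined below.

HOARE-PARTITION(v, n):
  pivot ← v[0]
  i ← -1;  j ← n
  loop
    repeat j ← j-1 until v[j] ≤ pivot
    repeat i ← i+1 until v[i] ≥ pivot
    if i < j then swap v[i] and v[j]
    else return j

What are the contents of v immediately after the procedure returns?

[4, 6, 6, 4, 4, 8, 8, 8, 8, 6]

pivot=6
j stops at 9 (4), i stops at 0 (6); swap ⇒ [4, 8, 8, 8, 4, 4, 6, 6, 8, 6]
j stops at 7 (6), i stops at 1 (8); swap ⇒ [4, 6, 8, 8, 4, 4, 6, 8, 8, 6]
j stops at 6 (6), i stops at 2 (8); swap ⇒ [4, 6, 6, 8, 4, 4, 8, 8, 8, 6]
j stops at 5 (4), i stops at 3 (8); swap ⇒ [4, 6, 6, 4, 4, 8, 8, 8, 8, 6]
j stops at 4, i stops at 5; i≥j ⇒ return 4. v=[4, 6, 6, 4, 4, 8, 8, 8, 8, 6]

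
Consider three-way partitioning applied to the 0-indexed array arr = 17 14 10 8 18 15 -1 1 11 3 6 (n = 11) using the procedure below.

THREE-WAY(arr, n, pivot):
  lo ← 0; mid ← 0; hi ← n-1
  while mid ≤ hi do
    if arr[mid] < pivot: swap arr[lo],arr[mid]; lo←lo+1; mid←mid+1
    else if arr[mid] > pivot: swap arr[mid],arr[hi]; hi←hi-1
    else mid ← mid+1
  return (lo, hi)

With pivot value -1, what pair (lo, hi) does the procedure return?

pivot = -1; lo=0, mid=0, hi=10
arr[mid]=17>-1: swap arr[0],arr[10]; hi=9 → 6 14 10 8 18 15 -1 1 11 3 17
arr[mid]=6>-1: swap arr[0],arr[9]; hi=8 → 3 14 10 8 18 15 -1 1 11 6 17
arr[mid]=3>-1: swap arr[0],arr[8]; hi=7 → 11 14 10 8 18 15 -1 1 3 6 17
arr[mid]=11>-1: swap arr[0],arr[7]; hi=6 → 1 14 10 8 18 15 -1 11 3 6 17
arr[mid]=1>-1: swap arr[0],arr[6]; hi=5 → -1 14 10 8 18 15 1 11 3 6 17
arr[mid]=-1=-1: mid=1
arr[mid]=14>-1: swap arr[1],arr[5]; hi=4 → -1 15 10 8 18 14 1 11 3 6 17
arr[mid]=15>-1: swap arr[1],arr[4]; hi=3 → -1 18 10 8 15 14 1 11 3 6 17
arr[mid]=18>-1: swap arr[1],arr[3]; hi=2 → -1 8 10 18 15 14 1 11 3 6 17
arr[mid]=8>-1: swap arr[1],arr[2]; hi=1 → -1 10 8 18 15 14 1 11 3 6 17
arr[mid]=10>-1: swap arr[1],arr[1]; hi=0 → -1 10 8 18 15 14 1 11 3 6 17
end: lo=0, hi=0; arr = -1 10 8 18 15 14 1 11 3 6 17

(0, 0)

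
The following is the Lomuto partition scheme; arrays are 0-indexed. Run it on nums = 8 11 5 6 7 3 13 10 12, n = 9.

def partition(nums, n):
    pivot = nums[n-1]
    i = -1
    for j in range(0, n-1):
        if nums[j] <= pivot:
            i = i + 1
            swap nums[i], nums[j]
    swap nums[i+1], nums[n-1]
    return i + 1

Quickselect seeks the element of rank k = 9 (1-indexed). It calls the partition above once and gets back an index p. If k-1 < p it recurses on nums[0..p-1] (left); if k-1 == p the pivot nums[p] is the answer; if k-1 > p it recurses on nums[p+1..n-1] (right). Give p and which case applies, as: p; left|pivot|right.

pivot=12, i=-1
j=0: 8≤12, i=0, swap(0,0) ⇒ 8 11 5 6 7 3 13 10 12
j=1: 11≤12, i=1, swap(1,1) ⇒ 8 11 5 6 7 3 13 10 12
j=2: 5≤12, i=2, swap(2,2) ⇒ 8 11 5 6 7 3 13 10 12
j=3: 6≤12, i=3, swap(3,3) ⇒ 8 11 5 6 7 3 13 10 12
j=4: 7≤12, i=4, swap(4,4) ⇒ 8 11 5 6 7 3 13 10 12
j=5: 3≤12, i=5, swap(5,5) ⇒ 8 11 5 6 7 3 13 10 12
j=6: 13>12, skip
j=7: 10≤12, i=6, swap(6,7) ⇒ 8 11 5 6 7 3 10 13 12
swap(7,8) ⇒ 8 11 5 6 7 3 10 12 13; return 7
p = 7; k-1 = 8 > 7 ⇒ right

7; right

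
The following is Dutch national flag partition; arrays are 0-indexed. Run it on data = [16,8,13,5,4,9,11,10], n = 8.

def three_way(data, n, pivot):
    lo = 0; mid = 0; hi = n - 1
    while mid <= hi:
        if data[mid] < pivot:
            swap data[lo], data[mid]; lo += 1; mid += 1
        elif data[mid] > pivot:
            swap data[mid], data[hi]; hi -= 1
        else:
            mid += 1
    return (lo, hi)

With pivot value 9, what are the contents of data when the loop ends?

[8,4,5,9,13,11,10,16]

lo=0 mid=0 hi=7
16>9: swap(0,7), hi=6 ⇒ [10,8,13,5,4,9,11,16]
10>9: swap(0,6), hi=5 ⇒ [11,8,13,5,4,9,10,16]
11>9: swap(0,5), hi=4 ⇒ [9,8,13,5,4,11,10,16]
9=9: mid=1
8<9: swap(0,1), lo=1 mid=2 ⇒ [8,9,13,5,4,11,10,16]
13>9: swap(2,4), hi=3 ⇒ [8,9,4,5,13,11,10,16]
4<9: swap(1,2), lo=2 mid=3 ⇒ [8,4,9,5,13,11,10,16]
5<9: swap(2,3), lo=3 mid=4 ⇒ [8,4,5,9,13,11,10,16]
done. lo=3 hi=3; data=[8,4,5,9,13,11,10,16]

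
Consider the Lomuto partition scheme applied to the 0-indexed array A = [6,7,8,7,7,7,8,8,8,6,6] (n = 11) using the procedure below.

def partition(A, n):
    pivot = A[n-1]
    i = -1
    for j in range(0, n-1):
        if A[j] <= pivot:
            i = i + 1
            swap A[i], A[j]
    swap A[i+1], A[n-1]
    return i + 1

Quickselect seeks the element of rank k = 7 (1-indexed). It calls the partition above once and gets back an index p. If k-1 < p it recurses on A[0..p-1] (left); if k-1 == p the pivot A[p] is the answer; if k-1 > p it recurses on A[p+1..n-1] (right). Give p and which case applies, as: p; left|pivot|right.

2; right

pivot = A[10] = 6; i = -1
j=0: A[0]=6 ≤ 6 → i=0, swap A[0],A[0] (no change) → [6,7,8,7,7,7,8,8,8,6,6]
j=1: A[1]=7 > 6 → no swap
j=2: A[2]=8 > 6 → no swap
j=3: A[3]=7 > 6 → no swap
j=4: A[4]=7 > 6 → no swap
j=5: A[5]=7 > 6 → no swap
j=6: A[6]=8 > 6 → no swap
j=7: A[7]=8 > 6 → no swap
j=8: A[8]=8 > 6 → no swap
j=9: A[9]=6 ≤ 6 → i=1, swap A[1],A[9] → [6,6,8,7,7,7,8,8,8,7,6]
final swap A[2],A[10] → [6,6,6,7,7,7,8,8,8,7,8]; return 2
p = 2; k-1 = 6 > 2 ⇒ right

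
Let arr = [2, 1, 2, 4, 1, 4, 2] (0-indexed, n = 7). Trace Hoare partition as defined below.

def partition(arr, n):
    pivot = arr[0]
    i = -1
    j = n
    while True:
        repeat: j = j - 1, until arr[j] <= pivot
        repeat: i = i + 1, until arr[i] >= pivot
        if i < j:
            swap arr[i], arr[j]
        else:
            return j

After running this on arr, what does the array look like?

pivot=2
j stops at 6 (2), i stops at 0 (2); swap ⇒ [2, 1, 2, 4, 1, 4, 2]
j stops at 4 (1), i stops at 2 (2); swap ⇒ [2, 1, 1, 4, 2, 4, 2]
j stops at 2, i stops at 3; i≥j ⇒ return 2. arr=[2, 1, 1, 4, 2, 4, 2]

[2, 1, 1, 4, 2, 4, 2]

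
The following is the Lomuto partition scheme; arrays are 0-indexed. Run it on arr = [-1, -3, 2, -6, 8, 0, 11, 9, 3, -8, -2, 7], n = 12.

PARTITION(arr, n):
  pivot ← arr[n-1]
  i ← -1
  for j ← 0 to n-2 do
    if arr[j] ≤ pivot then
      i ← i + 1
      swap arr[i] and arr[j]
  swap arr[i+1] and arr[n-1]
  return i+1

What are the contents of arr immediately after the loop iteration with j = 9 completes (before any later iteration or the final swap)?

pivot=7, i=-1
j=0: -1≤7, i=0, swap(0,0) ⇒ [-1, -3, 2, -6, 8, 0, 11, 9, 3, -8, -2, 7]
j=1: -3≤7, i=1, swap(1,1) ⇒ [-1, -3, 2, -6, 8, 0, 11, 9, 3, -8, -2, 7]
j=2: 2≤7, i=2, swap(2,2) ⇒ [-1, -3, 2, -6, 8, 0, 11, 9, 3, -8, -2, 7]
j=3: -6≤7, i=3, swap(3,3) ⇒ [-1, -3, 2, -6, 8, 0, 11, 9, 3, -8, -2, 7]
j=4: 8>7, skip
j=5: 0≤7, i=4, swap(4,5) ⇒ [-1, -3, 2, -6, 0, 8, 11, 9, 3, -8, -2, 7]
j=6: 11>7, skip
j=7: 9>7, skip
j=8: 3≤7, i=5, swap(5,8) ⇒ [-1, -3, 2, -6, 0, 3, 11, 9, 8, -8, -2, 7]
j=9: -8≤7, i=6, swap(6,9) ⇒ [-1, -3, 2, -6, 0, 3, -8, 9, 8, 11, -2, 7]
(after j=9) arr = [-1, -3, 2, -6, 0, 3, -8, 9, 8, 11, -2, 7]

[-1, -3, 2, -6, 0, 3, -8, 9, 8, 11, -2, 7]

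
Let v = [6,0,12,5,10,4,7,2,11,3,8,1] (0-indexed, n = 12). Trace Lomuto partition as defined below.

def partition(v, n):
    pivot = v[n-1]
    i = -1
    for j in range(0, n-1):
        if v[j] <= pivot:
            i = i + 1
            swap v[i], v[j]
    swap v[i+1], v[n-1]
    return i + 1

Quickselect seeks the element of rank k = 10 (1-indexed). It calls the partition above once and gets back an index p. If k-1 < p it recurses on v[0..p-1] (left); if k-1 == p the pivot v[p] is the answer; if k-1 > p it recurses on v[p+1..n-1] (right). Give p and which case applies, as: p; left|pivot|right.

1; right

pivot = v[11] = 1; i = -1
j=0: v[0]=6 > 1 → no swap
j=1: v[1]=0 ≤ 1 → i=0, swap v[0],v[1] → [0,6,12,5,10,4,7,2,11,3,8,1]
j=2: v[2]=12 > 1 → no swap
j=3: v[3]=5 > 1 → no swap
j=4: v[4]=10 > 1 → no swap
j=5: v[5]=4 > 1 → no swap
j=6: v[6]=7 > 1 → no swap
j=7: v[7]=2 > 1 → no swap
j=8: v[8]=11 > 1 → no swap
j=9: v[9]=3 > 1 → no swap
j=10: v[10]=8 > 1 → no swap
final swap v[1],v[11] → [0,1,12,5,10,4,7,2,11,3,8,6]; return 1
p = 1; k-1 = 9 > 1 ⇒ right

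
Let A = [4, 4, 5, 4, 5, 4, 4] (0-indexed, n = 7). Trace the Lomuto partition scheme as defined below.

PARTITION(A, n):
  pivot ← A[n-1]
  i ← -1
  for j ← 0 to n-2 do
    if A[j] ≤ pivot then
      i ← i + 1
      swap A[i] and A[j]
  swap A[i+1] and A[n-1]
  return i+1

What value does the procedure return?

4

pivot = A[6] = 4; i = -1
j=0: A[0]=4 ≤ 4 → i=0, swap A[0],A[0] (no change) → [4, 4, 5, 4, 5, 4, 4]
j=1: A[1]=4 ≤ 4 → i=1, swap A[1],A[1] (no change) → [4, 4, 5, 4, 5, 4, 4]
j=2: A[2]=5 > 4 → no swap
j=3: A[3]=4 ≤ 4 → i=2, swap A[2],A[3] → [4, 4, 4, 5, 5, 4, 4]
j=4: A[4]=5 > 4 → no swap
j=5: A[5]=4 ≤ 4 → i=3, swap A[3],A[5] → [4, 4, 4, 4, 5, 5, 4]
final swap A[4],A[6] → [4, 4, 4, 4, 4, 5, 5]; return 4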